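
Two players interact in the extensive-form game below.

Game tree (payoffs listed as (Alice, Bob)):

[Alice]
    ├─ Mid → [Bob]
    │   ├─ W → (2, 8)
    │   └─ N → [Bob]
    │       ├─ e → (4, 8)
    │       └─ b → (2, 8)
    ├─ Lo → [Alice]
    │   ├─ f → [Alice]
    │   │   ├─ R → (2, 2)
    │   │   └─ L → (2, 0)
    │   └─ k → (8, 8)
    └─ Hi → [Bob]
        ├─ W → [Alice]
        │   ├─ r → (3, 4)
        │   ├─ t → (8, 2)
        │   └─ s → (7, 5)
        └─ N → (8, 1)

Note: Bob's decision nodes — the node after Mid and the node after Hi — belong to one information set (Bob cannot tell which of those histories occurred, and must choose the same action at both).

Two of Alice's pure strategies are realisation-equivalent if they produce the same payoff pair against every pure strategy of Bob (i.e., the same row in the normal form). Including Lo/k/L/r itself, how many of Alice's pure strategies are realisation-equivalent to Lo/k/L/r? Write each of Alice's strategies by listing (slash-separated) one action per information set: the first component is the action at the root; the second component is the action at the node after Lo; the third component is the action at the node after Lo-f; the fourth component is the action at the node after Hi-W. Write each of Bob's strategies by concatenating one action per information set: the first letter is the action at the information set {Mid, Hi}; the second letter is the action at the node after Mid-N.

6

Row for Lo/k/L/r (columns We, Wb, Ne, Nb): (8,8) (8,8) (8,8) (8,8).
Under Lo/k/L/r, Alice's choice at the node after Lo-f and at the node after Hi-W can never be reached regardless of what Bob does, so varying those choices leaves every outcome unchanged.
Holding the reachable choices fixed and varying the unreachable ones freely already gives 2 × 3 = 6 equivalent strategies.
No other strategy reproduces this row, so those 6 are the full class: Lo/k/R/r, Lo/k/R/t, Lo/k/R/s, Lo/k/L/r, Lo/k/L/t, Lo/k/L/s.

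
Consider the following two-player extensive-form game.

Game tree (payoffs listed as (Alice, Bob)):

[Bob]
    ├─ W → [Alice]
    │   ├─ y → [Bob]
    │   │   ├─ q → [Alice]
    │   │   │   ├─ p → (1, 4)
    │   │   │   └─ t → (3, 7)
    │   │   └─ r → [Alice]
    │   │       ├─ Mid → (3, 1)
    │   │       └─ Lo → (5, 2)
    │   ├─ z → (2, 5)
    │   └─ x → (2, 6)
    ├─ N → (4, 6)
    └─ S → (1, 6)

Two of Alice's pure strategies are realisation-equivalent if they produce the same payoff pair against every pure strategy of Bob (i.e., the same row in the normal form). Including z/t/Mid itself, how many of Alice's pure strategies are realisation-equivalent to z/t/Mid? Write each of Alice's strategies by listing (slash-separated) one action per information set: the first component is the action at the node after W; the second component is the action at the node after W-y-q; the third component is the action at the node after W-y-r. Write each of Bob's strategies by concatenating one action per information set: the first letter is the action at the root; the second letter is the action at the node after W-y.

4

Row for z/t/Mid (columns Wq, Wr, Nq, Nr, Sq, Sr): (2,5) (2,5) (4,6) (4,6) (1,6) (1,6).
Under z/t/Mid, Alice's choice at the node after W-y-q and at the node after W-y-r can never be reached regardless of what Bob does, so varying those choices leaves every outcome unchanged.
Holding the reachable choices fixed and varying the unreachable ones freely already gives 2 × 2 = 4 equivalent strategies.
No other strategy reproduces this row, so those 4 are the full class: z/p/Mid, z/p/Lo, z/t/Mid, z/t/Lo.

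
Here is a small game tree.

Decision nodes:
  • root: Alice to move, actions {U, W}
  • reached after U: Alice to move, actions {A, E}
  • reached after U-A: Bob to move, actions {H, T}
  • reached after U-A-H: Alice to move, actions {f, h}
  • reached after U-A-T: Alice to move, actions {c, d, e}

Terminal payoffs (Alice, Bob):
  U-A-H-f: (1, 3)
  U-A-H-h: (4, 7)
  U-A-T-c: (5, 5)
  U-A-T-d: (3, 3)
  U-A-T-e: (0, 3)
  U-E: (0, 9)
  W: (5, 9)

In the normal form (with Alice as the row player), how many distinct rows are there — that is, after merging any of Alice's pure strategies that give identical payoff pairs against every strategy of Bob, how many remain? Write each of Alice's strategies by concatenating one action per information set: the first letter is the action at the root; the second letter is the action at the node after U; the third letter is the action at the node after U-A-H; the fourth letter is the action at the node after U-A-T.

Alice has 24 pure strategies: UAfc, UAfd, UAfe, UAhc, UAhd, UAhe, UEfc, UEfd, UEfe, UEhc, UEhd, UEhe, WAfc, WAfd, WAfe, WAhc, WAhd, WAhe, WEfc, WEfd, WEfe, WEhc, WEhd, WEhe. Columns: H, T.
{UAfc} → row (1,3) (5,5)
{UAfd} → row (1,3) (3,3)
{UAfe} → row (1,3) (0,3)
{UAhc} → row (4,7) (5,5)
{UAhd} → row (4,7) (3,3)
{UAhe} → row (4,7) (0,3)
{UEfc, UEfd, UEfe, UEhc, UEhd, UEhe} → row (0,9) (0,9)
{WAfc, WAfd, WAfe, WAhc, WAhd, WAhe, WEfc, WEfd, WEfe, WEhc, WEhd, WEhe} → row (5,9) (5,9)
That's 8 distinct rows out of 24 strategies.

8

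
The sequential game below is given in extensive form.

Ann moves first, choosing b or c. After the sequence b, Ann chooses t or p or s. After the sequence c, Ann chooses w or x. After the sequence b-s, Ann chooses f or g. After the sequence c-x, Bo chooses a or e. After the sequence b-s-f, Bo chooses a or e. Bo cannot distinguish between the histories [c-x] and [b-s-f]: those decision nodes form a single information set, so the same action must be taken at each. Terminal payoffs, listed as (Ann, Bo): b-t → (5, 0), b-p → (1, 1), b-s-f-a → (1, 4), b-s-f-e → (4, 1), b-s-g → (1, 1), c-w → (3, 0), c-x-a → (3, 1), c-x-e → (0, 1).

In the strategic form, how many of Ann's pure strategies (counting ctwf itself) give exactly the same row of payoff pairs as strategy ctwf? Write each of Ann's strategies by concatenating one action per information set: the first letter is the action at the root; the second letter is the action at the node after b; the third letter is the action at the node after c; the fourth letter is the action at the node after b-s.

6

Row for ctwf (columns a, e): (3,0) (3,0).
Under ctwf, Ann's choice at the node after b and at the node after b-s can never be reached regardless of what Bo does, so varying those choices leaves every outcome unchanged.
Holding the reachable choices fixed and varying the unreachable ones freely already gives 3 × 2 = 6 equivalent strategies.
No other strategy reproduces this row, so those 6 are the full class: ctwf, ctwg, cpwf, cpwg, cswf, cswg.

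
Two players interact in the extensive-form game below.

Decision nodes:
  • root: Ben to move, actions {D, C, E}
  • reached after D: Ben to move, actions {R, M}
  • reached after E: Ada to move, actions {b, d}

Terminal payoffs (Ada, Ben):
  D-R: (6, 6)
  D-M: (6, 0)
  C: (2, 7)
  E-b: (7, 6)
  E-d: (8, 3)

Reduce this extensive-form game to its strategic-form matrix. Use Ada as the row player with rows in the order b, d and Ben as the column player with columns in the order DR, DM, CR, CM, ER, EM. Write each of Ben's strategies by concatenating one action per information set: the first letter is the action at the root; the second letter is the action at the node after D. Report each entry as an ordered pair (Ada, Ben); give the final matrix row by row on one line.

           DR       DM       CR       CM       ER       EM
   b    (6,6)    (6,0)    (2,7)    (2,7)    (7,6)    (7,6)
   d    (6,6)    (6,0)    (2,7)    (2,7)    (8,3)    (8,3)

b: (6,6) (6,0) (2,7) (2,7) (7,6) (7,6) | d: (6,6) (6,0) (2,7) (2,7) (8,3) (8,3)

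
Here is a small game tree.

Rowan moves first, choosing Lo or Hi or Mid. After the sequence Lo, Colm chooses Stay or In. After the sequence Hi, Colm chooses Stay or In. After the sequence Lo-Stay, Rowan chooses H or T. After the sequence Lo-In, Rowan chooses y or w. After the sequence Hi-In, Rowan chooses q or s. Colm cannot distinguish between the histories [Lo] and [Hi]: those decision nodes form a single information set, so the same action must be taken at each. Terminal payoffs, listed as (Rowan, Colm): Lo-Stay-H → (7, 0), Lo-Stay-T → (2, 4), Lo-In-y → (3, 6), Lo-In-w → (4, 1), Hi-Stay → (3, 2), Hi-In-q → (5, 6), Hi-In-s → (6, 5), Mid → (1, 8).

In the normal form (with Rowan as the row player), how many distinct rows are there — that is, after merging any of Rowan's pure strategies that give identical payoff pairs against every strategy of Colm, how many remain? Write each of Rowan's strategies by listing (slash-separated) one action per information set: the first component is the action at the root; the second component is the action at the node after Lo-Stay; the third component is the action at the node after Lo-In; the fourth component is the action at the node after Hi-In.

Rowan has 24 pure strategies: Lo/H/y/q, Lo/H/y/s, Lo/H/w/q, Lo/H/w/s, Lo/T/y/q, Lo/T/y/s, Lo/T/w/q, Lo/T/w/s, Hi/H/y/q, Hi/H/y/s, Hi/H/w/q, Hi/H/w/s, Hi/T/y/q, Hi/T/y/s, Hi/T/w/q, Hi/T/w/s, Mid/H/y/q, Mid/H/y/s, Mid/H/w/q, Mid/H/w/s, Mid/T/y/q, Mid/T/y/s, Mid/T/w/q, Mid/T/w/s. Columns: Stay, In.
{Lo/H/y/q, Lo/H/y/s} → row (7,0) (3,6)
{Lo/H/w/q, Lo/H/w/s} → row (7,0) (4,1)
{Lo/T/y/q, Lo/T/y/s} → row (2,4) (3,6)
{Lo/T/w/q, Lo/T/w/s} → row (2,4) (4,1)
{Hi/H/y/q, Hi/H/w/q, Hi/T/y/q, Hi/T/w/q} → row (3,2) (5,6)
{Hi/H/y/s, Hi/H/w/s, Hi/T/y/s, Hi/T/w/s} → row (3,2) (6,5)
{Mid/H/y/q, Mid/H/y/s, Mid/H/w/q, Mid/H/w/s, Mid/T/y/q, Mid/T/y/s, Mid/T/w/q, Mid/T/w/s} → row (1,8) (1,8)
That's 7 distinct rows out of 24 strategies.

7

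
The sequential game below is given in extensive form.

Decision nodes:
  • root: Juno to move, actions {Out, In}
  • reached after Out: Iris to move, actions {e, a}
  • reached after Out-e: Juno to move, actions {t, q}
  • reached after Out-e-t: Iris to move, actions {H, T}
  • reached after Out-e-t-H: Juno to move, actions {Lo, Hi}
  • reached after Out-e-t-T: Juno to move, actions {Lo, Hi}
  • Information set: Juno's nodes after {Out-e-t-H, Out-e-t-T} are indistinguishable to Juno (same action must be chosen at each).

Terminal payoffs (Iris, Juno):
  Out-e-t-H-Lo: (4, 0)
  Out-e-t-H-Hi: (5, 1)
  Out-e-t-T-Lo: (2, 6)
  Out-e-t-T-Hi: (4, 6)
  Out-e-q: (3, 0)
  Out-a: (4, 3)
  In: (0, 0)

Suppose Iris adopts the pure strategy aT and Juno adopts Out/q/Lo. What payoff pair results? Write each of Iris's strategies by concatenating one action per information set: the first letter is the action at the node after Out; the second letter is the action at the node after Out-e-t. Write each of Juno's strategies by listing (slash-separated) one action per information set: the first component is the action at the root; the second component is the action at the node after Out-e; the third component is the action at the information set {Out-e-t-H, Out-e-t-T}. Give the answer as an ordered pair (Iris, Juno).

(4, 3)

Trace the play path from the root:
  Juno plays Out
  Iris plays a at [Out]
→ terminal payoff (4, 3).
(Iris's choice at the node after Out-e-t is never reached on this path, so it doesn't affect the outcome.)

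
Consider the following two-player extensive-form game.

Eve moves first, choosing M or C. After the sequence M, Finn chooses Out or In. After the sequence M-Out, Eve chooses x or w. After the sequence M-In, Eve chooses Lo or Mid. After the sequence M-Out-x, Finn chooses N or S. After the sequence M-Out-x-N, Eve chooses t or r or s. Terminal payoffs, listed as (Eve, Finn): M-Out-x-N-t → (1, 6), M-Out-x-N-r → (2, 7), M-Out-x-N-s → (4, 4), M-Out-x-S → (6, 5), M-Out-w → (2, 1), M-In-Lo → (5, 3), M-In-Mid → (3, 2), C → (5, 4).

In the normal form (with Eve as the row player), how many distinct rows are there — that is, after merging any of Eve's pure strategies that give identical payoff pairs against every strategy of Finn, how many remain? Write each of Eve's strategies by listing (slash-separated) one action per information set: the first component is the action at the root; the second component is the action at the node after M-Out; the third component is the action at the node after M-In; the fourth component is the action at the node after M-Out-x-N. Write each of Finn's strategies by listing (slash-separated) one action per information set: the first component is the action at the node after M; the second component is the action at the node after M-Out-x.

Eve has 24 pure strategies: M/x/Lo/t, M/x/Lo/r, M/x/Lo/s, M/x/Mid/t, M/x/Mid/r, M/x/Mid/s, M/w/Lo/t, M/w/Lo/r, M/w/Lo/s, M/w/Mid/t, M/w/Mid/r, M/w/Mid/s, C/x/Lo/t, C/x/Lo/r, C/x/Lo/s, C/x/Mid/t, C/x/Mid/r, C/x/Mid/s, C/w/Lo/t, C/w/Lo/r, C/w/Lo/s, C/w/Mid/t, C/w/Mid/r, C/w/Mid/s. Columns: Out/N, Out/S, In/N, In/S.
{M/x/Lo/t} → row (1,6) (6,5) (5,3) (5,3)
{M/x/Lo/r} → row (2,7) (6,5) (5,3) (5,3)
{M/x/Lo/s} → row (4,4) (6,5) (5,3) (5,3)
{M/x/Mid/t} → row (1,6) (6,5) (3,2) (3,2)
{M/x/Mid/r} → row (2,7) (6,5) (3,2) (3,2)
{M/x/Mid/s} → row (4,4) (6,5) (3,2) (3,2)
{M/w/Lo/t, M/w/Lo/r, M/w/Lo/s} → row (2,1) (2,1) (5,3) (5,3)
{M/w/Mid/t, M/w/Mid/r, M/w/Mid/s} → row (2,1) (2,1) (3,2) (3,2)
{C/x/Lo/t, C/x/Lo/r, C/x/Lo/s, C/x/Mid/t, C/x/Mid/r, C/x/Mid/s, C/w/Lo/t, C/w/Lo/r, C/w/Lo/s, C/w/Mid/t, C/w/Mid/r, C/w/Mid/s} → row (5,4) (5,4) (5,4) (5,4)
That's 9 distinct rows out of 24 strategies.

9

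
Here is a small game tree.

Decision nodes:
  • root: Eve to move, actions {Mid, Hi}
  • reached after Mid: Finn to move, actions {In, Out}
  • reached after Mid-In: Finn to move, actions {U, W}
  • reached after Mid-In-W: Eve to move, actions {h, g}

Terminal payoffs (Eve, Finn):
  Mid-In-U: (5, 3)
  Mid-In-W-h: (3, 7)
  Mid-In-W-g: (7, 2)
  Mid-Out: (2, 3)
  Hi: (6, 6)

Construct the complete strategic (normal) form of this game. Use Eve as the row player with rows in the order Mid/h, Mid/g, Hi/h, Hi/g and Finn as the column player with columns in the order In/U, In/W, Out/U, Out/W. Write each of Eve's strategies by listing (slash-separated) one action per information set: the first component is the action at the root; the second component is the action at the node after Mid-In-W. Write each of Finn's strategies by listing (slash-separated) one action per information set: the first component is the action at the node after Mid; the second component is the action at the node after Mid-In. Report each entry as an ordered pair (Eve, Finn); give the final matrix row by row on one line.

Mid/h: (5,3) (3,7) (2,3) (2,3) | Mid/g: (5,3) (7,2) (2,3) (2,3) | Hi/h: (6,6) (6,6) (6,6) (6,6) | Hi/g: (6,6) (6,6) (6,6) (6,6)

Row Mid/h: In/U→(5,3), In/W→(3,7), Out/U→(2,3), Out/W→(2,3)
Row Mid/g: In/U→(5,3), In/W→(7,2), Out/U→(2,3), Out/W→(2,3)
Row Hi/h: In/U→(6,6), In/W→(6,6), Out/U→(6,6), Out/W→(6,6)
Row Hi/g: In/U→(6,6), In/W→(6,6), Out/U→(6,6), Out/W→(6,6)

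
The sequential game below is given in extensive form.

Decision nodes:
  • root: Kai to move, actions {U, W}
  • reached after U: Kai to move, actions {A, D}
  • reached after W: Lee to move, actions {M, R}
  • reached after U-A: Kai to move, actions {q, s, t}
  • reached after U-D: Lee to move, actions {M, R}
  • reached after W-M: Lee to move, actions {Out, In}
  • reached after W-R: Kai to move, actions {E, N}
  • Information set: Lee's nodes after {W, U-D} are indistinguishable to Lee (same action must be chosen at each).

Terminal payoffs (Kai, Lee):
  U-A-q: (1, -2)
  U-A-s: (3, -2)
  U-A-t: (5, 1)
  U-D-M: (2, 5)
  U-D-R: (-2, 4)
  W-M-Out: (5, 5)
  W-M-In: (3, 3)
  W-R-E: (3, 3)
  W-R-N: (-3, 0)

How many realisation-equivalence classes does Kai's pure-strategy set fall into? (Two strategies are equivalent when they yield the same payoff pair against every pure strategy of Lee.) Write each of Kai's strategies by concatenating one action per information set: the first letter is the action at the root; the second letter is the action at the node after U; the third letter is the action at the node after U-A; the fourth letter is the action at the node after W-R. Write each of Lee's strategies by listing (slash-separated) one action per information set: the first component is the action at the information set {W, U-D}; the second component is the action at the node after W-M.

Kai has 24 pure strategies: UAqE, UAqN, UAsE, UAsN, UAtE, UAtN, UDqE, UDqN, UDsE, UDsN, UDtE, UDtN, WAqE, WAqN, WAsE, WAsN, WAtE, WAtN, WDqE, WDqN, WDsE, WDsN, WDtE, WDtN. Columns: M/Out, M/In, R/Out, R/In.
{UAqE, UAqN} → row (1,-2) (1,-2) (1,-2) (1,-2)
{UAsE, UAsN} → row (3,-2) (3,-2) (3,-2) (3,-2)
{UAtE, UAtN} → row (5,1) (5,1) (5,1) (5,1)
{UDqE, UDqN, UDsE, UDsN, UDtE, UDtN} → row (2,5) (2,5) (-2,4) (-2,4)
{WAqE, WAsE, WAtE, WDqE, WDsE, WDtE} → row (5,5) (3,3) (3,3) (3,3)
{WAqN, WAsN, WAtN, WDqN, WDsN, WDtN} → row (5,5) (3,3) (-3,0) (-3,0)
That's 6 distinct rows out of 24 strategies.

6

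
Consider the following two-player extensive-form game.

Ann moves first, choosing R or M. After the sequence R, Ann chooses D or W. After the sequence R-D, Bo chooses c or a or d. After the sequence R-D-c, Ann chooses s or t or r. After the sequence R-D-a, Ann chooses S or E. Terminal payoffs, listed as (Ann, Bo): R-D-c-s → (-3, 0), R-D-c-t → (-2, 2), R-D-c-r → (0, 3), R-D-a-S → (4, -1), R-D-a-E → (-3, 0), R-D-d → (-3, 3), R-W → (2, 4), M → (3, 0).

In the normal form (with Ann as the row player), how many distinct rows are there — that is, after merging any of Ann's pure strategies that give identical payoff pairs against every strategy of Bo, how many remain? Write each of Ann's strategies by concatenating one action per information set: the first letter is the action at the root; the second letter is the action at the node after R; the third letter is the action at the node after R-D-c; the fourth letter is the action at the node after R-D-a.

Ann has 24 pure strategies: RDsS, RDsE, RDtS, RDtE, RDrS, RDrE, RWsS, RWsE, RWtS, RWtE, RWrS, RWrE, MDsS, MDsE, MDtS, MDtE, MDrS, MDrE, MWsS, MWsE, MWtS, MWtE, MWrS, MWrE. Columns: c, a, d.
{RDsS} → row (-3,0) (4,-1) (-3,3)
{RDsE} → row (-3,0) (-3,0) (-3,3)
{RDtS} → row (-2,2) (4,-1) (-3,3)
{RDtE} → row (-2,2) (-3,0) (-3,3)
{RDrS} → row (0,3) (4,-1) (-3,3)
{RDrE} → row (0,3) (-3,0) (-3,3)
{RWsS, RWsE, RWtS, RWtE, RWrS, RWrE} → row (2,4) (2,4) (2,4)
{MDsS, MDsE, MDtS, MDtE, MDrS, MDrE, MWsS, MWsE, MWtS, MWtE, MWrS, MWrE} → row (3,0) (3,0) (3,0)
That's 8 distinct rows out of 24 strategies.

8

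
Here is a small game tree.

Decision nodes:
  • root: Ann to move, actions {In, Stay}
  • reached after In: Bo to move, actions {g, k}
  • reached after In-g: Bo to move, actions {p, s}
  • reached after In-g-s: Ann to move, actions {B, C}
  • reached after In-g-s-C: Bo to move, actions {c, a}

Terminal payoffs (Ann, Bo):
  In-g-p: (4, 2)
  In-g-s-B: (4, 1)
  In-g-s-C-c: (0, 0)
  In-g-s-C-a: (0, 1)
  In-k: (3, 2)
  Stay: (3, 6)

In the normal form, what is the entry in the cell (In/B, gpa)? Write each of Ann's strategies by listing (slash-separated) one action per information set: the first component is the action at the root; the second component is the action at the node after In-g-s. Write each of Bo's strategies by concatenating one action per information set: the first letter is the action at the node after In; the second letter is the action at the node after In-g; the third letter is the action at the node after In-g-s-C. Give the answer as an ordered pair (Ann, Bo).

Trace the play path from the root:
  Ann plays In
  Bo plays g at [In]
  Bo plays p at [In-g]
→ terminal payoff (4, 2).
(Ann's choice at the node after In-g-s is never reached on this path, so it doesn't affect the outcome.)

(4, 2)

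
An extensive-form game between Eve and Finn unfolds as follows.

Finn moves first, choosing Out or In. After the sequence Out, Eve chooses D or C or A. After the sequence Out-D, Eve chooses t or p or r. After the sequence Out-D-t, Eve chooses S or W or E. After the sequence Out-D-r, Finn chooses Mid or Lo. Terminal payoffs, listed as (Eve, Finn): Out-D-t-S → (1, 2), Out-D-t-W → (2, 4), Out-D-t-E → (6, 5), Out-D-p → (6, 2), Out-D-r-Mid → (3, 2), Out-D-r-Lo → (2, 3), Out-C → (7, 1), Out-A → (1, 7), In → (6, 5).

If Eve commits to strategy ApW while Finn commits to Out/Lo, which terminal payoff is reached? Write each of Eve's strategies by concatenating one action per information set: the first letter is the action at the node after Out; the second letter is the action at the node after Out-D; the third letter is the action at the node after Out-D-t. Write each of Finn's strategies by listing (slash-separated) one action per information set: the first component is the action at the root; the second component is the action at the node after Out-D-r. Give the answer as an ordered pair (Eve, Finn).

Trace the play path from the root:
  Finn plays Out
  Eve plays A at [Out]
→ terminal payoff (1, 7).
(Eve's choice at the node after Out-D is never reached on this path, so it doesn't affect the outcome.)

(1, 7)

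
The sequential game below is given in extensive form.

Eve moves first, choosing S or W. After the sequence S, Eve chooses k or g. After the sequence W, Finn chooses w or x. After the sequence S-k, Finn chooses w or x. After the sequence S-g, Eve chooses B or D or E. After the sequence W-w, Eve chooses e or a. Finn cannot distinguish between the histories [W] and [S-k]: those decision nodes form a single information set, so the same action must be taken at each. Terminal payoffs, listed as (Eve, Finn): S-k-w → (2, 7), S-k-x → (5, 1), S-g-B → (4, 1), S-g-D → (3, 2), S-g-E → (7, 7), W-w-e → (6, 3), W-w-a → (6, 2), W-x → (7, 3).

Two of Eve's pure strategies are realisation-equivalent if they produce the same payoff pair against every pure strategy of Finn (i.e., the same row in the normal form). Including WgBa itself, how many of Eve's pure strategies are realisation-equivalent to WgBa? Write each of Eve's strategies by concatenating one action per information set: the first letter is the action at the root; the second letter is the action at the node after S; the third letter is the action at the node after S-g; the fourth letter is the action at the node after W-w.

6

Row for WgBa (columns w, x): (6,2) (7,3).
Under WgBa, Eve's choice at the node after S and at the node after S-g can never be reached regardless of what Finn does, so varying those choices leaves every outcome unchanged.
Holding the reachable choices fixed and varying the unreachable ones freely already gives 2 × 3 = 6 equivalent strategies.
No other strategy reproduces this row, so those 6 are the full class: WkBa, WkDa, WkEa, WgBa, WgDa, WgEa.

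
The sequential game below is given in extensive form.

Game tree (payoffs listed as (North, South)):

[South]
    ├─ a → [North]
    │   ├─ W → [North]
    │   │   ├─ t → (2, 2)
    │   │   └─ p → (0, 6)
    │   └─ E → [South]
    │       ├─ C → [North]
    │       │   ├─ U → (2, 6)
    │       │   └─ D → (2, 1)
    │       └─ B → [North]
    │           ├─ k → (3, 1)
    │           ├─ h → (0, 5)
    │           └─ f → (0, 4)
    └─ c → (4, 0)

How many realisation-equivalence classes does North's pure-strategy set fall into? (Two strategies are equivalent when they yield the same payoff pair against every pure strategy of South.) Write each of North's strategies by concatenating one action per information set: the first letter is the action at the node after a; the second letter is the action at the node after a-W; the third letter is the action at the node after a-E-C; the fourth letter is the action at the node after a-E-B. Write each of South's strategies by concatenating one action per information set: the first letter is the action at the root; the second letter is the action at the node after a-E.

North has 24 pure strategies: WtUk, WtUh, WtUf, WtDk, WtDh, WtDf, WpUk, WpUh, WpUf, WpDk, WpDh, WpDf, EtUk, EtUh, EtUf, EtDk, EtDh, EtDf, EpUk, EpUh, EpUf, EpDk, EpDh, EpDf. Columns: aC, aB, cC, cB.
{WtUk, WtUh, WtUf, WtDk, WtDh, WtDf} → row (2,2) (2,2) (4,0) (4,0)
{WpUk, WpUh, WpUf, WpDk, WpDh, WpDf} → row (0,6) (0,6) (4,0) (4,0)
{EtUk, EpUk} → row (2,6) (3,1) (4,0) (4,0)
{EtUh, EpUh} → row (2,6) (0,5) (4,0) (4,0)
{EtUf, EpUf} → row (2,6) (0,4) (4,0) (4,0)
{EtDk, EpDk} → row (2,1) (3,1) (4,0) (4,0)
{EtDh, EpDh} → row (2,1) (0,5) (4,0) (4,0)
{EtDf, EpDf} → row (2,1) (0,4) (4,0) (4,0)
That's 8 distinct rows out of 24 strategies.

8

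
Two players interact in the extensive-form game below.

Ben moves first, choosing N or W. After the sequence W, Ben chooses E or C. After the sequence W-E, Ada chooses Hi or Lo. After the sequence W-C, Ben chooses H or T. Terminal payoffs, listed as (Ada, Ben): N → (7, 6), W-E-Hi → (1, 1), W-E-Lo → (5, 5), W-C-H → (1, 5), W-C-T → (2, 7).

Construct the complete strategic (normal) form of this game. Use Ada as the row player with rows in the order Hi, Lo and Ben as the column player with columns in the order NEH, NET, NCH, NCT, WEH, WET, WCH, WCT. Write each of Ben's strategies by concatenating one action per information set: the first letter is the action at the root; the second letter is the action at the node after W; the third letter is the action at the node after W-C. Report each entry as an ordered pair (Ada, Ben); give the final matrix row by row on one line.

          NEH      NET      NCH      NCT      WEH      WET      WCH      WCT
  Hi    (7,6)    (7,6)    (7,6)    (7,6)    (1,1)    (1,1)    (1,5)    (2,7)
  Lo    (7,6)    (7,6)    (7,6)    (7,6)    (5,5)    (5,5)    (1,5)    (2,7)

Hi: (7,6) (7,6) (7,6) (7,6) (1,1) (1,1) (1,5) (2,7) | Lo: (7,6) (7,6) (7,6) (7,6) (5,5) (5,5) (1,5) (2,7)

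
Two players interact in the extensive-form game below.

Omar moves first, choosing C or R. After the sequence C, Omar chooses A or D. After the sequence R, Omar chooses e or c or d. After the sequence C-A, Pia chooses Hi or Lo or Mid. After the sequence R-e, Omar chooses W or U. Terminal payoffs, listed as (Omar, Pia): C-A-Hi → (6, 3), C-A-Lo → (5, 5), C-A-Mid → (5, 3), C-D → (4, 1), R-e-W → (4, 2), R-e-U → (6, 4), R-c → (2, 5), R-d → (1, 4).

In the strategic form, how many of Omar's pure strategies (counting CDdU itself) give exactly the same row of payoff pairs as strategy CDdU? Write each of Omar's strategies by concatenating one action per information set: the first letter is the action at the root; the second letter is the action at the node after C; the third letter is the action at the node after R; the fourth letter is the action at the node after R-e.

6

Row for CDdU (columns Hi, Lo, Mid): (4,1) (4,1) (4,1).
Under CDdU, Omar's choice at the node after R and at the node after R-e can never be reached regardless of what Pia does, so varying those choices leaves every outcome unchanged.
Holding the reachable choices fixed and varying the unreachable ones freely already gives 3 × 2 = 6 equivalent strategies.
No other strategy reproduces this row, so those 6 are the full class: CDeW, CDeU, CDcW, CDcU, CDdW, CDdU.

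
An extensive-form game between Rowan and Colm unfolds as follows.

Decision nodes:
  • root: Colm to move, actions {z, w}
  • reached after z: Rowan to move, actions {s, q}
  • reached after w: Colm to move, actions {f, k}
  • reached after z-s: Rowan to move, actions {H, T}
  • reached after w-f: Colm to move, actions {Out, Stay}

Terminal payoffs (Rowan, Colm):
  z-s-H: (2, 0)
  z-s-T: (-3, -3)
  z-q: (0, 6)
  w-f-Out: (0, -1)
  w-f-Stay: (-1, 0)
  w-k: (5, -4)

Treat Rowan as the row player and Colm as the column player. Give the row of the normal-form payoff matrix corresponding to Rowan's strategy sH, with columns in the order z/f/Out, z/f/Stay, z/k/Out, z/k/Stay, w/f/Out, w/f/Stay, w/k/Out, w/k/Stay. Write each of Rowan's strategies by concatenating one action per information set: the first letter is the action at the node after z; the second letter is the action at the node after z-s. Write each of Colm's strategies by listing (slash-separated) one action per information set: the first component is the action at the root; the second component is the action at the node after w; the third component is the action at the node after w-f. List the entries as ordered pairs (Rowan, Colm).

vs z/f/Out: Colm plays z → Rowan plays s at [z] → Rowan plays H at [z-s] → (2, 0)
vs z/f/Stay: Colm plays z → Rowan plays s at [z] → Rowan plays H at [z-s] → (2, 0)
vs z/k/Out: Colm plays z → Rowan plays s at [z] → Rowan plays H at [z-s] → (2, 0)
vs z/k/Stay: Colm plays z → Rowan plays s at [z] → Rowan plays H at [z-s] → (2, 0)
vs w/f/Out: Colm plays w → Colm plays f at [w] → Colm plays Out at [w-f] → (0, -1)
vs w/f/Stay: Colm plays w → Colm plays f at [w] → Colm plays Stay at [w-f] → (-1, 0)
vs w/k/Out: Colm plays w → Colm plays k at [w] → (5, -4)
vs w/k/Stay: Colm plays w → Colm plays k at [w] → (5, -4)

(2,0) (2,0) (2,0) (2,0) (0,-1) (-1,0) (5,-4) (5,-4)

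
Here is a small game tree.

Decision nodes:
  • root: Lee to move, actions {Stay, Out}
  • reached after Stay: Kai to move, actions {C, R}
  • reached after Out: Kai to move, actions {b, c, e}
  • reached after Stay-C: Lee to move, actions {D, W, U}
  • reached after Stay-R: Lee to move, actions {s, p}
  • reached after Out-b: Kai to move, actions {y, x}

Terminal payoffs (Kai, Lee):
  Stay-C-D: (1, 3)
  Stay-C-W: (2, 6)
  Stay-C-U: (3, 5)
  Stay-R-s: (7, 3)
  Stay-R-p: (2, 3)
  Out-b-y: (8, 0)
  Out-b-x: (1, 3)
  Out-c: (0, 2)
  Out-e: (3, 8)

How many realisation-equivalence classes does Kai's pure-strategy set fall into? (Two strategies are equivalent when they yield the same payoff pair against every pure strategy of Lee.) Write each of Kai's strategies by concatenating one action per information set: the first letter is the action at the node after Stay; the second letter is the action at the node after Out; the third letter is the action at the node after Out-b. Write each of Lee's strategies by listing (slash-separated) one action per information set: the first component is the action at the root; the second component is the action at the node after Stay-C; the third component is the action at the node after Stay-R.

8

Kai has 12 pure strategies: Cby, Cbx, Ccy, Ccx, Cey, Cex, Rby, Rbx, Rcy, Rcx, Rey, Rex. Columns: Stay/D/s, Stay/D/p, Stay/W/s, Stay/W/p, Stay/U/s, Stay/U/p, Out/D/s, Out/D/p, Out/W/s, Out/W/p, Out/U/s, Out/U/p.
{Cby} → row (1,3) (1,3) (2,6) (2,6) (3,5) (3,5) (8,0) (8,0) (8,0) (8,0) (8,0) (8,0)
{Cbx} → row (1,3) (1,3) (2,6) (2,6) (3,5) (3,5) (1,3) (1,3) (1,3) (1,3) (1,3) (1,3)
{Ccy, Ccx} → row (1,3) (1,3) (2,6) (2,6) (3,5) (3,5) (0,2) (0,2) (0,2) (0,2) (0,2) (0,2)
{Cey, Cex} → row (1,3) (1,3) (2,6) (2,6) (3,5) (3,5) (3,8) (3,8) (3,8) (3,8) (3,8) (3,8)
{Rby} → row (7,3) (2,3) (7,3) (2,3) (7,3) (2,3) (8,0) (8,0) (8,0) (8,0) (8,0) (8,0)
{Rbx} → row (7,3) (2,3) (7,3) (2,3) (7,3) (2,3) (1,3) (1,3) (1,3) (1,3) (1,3) (1,3)
{Rcy, Rcx} → row (7,3) (2,3) (7,3) (2,3) (7,3) (2,3) (0,2) (0,2) (0,2) (0,2) (0,2) (0,2)
{Rey, Rex} → row (7,3) (2,3) (7,3) (2,3) (7,3) (2,3) (3,8) (3,8) (3,8) (3,8) (3,8) (3,8)
That's 8 distinct rows out of 12 strategies.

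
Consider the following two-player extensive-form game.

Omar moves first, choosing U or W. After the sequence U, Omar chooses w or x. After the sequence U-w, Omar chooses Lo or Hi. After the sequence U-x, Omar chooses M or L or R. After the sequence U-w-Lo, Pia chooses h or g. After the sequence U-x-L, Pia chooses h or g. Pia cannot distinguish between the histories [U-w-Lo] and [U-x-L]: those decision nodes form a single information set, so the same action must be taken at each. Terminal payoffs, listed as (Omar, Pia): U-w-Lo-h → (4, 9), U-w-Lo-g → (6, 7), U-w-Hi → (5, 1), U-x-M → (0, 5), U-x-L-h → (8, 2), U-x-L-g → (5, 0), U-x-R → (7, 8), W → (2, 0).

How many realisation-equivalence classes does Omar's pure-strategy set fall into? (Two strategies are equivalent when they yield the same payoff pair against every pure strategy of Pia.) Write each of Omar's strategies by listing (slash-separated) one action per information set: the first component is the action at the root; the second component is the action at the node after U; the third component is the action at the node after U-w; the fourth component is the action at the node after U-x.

6

Omar has 24 pure strategies: U/w/Lo/M, U/w/Lo/L, U/w/Lo/R, U/w/Hi/M, U/w/Hi/L, U/w/Hi/R, U/x/Lo/M, U/x/Lo/L, U/x/Lo/R, U/x/Hi/M, U/x/Hi/L, U/x/Hi/R, W/w/Lo/M, W/w/Lo/L, W/w/Lo/R, W/w/Hi/M, W/w/Hi/L, W/w/Hi/R, W/x/Lo/M, W/x/Lo/L, W/x/Lo/R, W/x/Hi/M, W/x/Hi/L, W/x/Hi/R. Columns: h, g.
{U/w/Lo/M, U/w/Lo/L, U/w/Lo/R} → row (4,9) (6,7)
{U/w/Hi/M, U/w/Hi/L, U/w/Hi/R} → row (5,1) (5,1)
{U/x/Lo/M, U/x/Hi/M} → row (0,5) (0,5)
{U/x/Lo/L, U/x/Hi/L} → row (8,2) (5,0)
{U/x/Lo/R, U/x/Hi/R} → row (7,8) (7,8)
{W/w/Lo/M, W/w/Lo/L, W/w/Lo/R, W/w/Hi/M, W/w/Hi/L, W/w/Hi/R, W/x/Lo/M, W/x/Lo/L, W/x/Lo/R, W/x/Hi/M, W/x/Hi/L, W/x/Hi/R} → row (2,0) (2,0)
That's 6 distinct rows out of 24 strategies.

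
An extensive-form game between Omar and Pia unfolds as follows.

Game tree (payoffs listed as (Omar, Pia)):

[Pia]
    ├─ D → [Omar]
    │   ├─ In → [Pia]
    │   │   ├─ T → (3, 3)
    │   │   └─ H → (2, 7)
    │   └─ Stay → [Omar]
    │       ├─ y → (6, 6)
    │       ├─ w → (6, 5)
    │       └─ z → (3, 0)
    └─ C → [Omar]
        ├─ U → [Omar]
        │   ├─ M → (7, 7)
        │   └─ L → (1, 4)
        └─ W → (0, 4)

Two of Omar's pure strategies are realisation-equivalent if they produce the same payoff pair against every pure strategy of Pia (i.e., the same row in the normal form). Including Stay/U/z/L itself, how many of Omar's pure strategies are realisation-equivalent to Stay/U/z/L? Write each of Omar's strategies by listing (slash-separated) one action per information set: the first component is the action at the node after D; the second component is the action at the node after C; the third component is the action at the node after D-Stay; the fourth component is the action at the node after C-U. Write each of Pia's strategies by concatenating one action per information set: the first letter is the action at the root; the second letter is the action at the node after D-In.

Row for Stay/U/z/L (columns DT, DH, CT, CH): (3,0) (3,0) (1,4) (1,4).
Every one of Omar's information sets is on the play path for some reply by Pia when Omar follows Stay/U/z/L.
Changing the action at any of them therefore changes at least one column, so only Stay/U/z/L itself gives this row.

1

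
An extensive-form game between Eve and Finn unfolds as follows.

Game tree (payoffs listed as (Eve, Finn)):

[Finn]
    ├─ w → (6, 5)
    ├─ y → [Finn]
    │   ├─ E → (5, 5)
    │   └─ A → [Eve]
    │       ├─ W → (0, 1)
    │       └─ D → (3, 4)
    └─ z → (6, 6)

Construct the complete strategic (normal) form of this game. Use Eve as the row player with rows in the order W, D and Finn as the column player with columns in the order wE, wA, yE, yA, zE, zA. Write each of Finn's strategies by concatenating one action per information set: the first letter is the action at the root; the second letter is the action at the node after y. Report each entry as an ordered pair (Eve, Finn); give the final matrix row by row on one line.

W: (6,5) (6,5) (5,5) (0,1) (6,6) (6,6) | D: (6,5) (6,5) (5,5) (3,4) (6,6) (6,6)

Row W: wE→(6,5), wA→(6,5), yE→(5,5), yA→(0,1), zE→(6,6), zA→(6,6)
Row D: wE→(6,5), wA→(6,5), yE→(5,5), yA→(3,4), zE→(6,6), zA→(6,6)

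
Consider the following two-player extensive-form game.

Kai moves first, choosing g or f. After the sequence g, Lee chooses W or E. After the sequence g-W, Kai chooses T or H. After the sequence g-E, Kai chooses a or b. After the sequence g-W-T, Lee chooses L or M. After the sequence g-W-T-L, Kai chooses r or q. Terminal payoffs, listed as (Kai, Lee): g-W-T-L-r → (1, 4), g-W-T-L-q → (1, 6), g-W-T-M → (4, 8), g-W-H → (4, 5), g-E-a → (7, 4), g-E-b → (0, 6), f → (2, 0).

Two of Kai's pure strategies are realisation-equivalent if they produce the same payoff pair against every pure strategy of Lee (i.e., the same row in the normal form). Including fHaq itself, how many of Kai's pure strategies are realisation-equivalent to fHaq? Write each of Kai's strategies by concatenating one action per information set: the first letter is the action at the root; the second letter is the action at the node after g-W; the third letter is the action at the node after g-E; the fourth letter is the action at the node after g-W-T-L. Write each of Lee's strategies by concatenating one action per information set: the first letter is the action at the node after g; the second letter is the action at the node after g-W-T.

Row for fHaq (columns WL, WM, EL, EM): (2,0) (2,0) (2,0) (2,0).
Under fHaq, Kai's choice at the node after g-W and at the node after g-E and at the node after g-W-T-L can never be reached regardless of what Lee does, so varying those choices leaves every outcome unchanged.
Holding the reachable choices fixed and varying the unreachable ones freely already gives 2 × 2 × 2 = 8 equivalent strategies.
No other strategy reproduces this row, so those 8 are the full class: fTar, fTaq, fTbr, fTbq, fHar, fHaq, fHbr, fHbq.

8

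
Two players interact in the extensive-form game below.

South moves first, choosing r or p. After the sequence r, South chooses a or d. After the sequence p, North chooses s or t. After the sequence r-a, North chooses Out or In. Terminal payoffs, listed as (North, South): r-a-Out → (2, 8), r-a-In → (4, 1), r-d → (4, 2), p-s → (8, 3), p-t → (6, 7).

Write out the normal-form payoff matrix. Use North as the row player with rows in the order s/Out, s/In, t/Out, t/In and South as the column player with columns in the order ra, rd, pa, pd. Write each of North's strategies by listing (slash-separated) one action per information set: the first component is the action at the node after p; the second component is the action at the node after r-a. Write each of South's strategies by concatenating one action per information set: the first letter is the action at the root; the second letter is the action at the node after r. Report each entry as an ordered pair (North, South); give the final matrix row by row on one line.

s/Out: (2,8) (4,2) (8,3) (8,3) | s/In: (4,1) (4,2) (8,3) (8,3) | t/Out: (2,8) (4,2) (6,7) (6,7) | t/In: (4,1) (4,2) (6,7) (6,7)

            ra       rd       pa       pd
s/Out    (2,8)    (4,2)    (8,3)    (8,3)
 s/In    (4,1)    (4,2)    (8,3)    (8,3)
t/Out    (2,8)    (4,2)    (6,7)    (6,7)
 t/In    (4,1)    (4,2)    (6,7)    (6,7)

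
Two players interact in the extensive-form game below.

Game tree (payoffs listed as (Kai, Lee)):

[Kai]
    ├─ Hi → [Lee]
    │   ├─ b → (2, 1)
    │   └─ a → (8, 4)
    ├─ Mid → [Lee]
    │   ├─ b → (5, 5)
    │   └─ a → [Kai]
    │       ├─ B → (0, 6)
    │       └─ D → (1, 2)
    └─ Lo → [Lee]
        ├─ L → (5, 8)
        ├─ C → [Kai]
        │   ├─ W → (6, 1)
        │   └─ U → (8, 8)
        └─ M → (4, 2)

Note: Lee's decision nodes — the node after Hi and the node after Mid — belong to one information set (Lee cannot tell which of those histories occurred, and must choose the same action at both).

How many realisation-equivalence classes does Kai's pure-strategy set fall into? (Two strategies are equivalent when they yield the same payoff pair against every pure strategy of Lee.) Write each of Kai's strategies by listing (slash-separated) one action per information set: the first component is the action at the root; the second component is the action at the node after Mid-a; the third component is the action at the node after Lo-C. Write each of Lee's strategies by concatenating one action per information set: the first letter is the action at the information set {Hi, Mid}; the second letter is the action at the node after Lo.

Kai has 12 pure strategies: Hi/B/W, Hi/B/U, Hi/D/W, Hi/D/U, Mid/B/W, Mid/B/U, Mid/D/W, Mid/D/U, Lo/B/W, Lo/B/U, Lo/D/W, Lo/D/U. Columns: bL, bC, bM, aL, aC, aM.
{Hi/B/W, Hi/B/U, Hi/D/W, Hi/D/U} → row (2,1) (2,1) (2,1) (8,4) (8,4) (8,4)
{Mid/B/W, Mid/B/U} → row (5,5) (5,5) (5,5) (0,6) (0,6) (0,6)
{Mid/D/W, Mid/D/U} → row (5,5) (5,5) (5,5) (1,2) (1,2) (1,2)
{Lo/B/W, Lo/D/W} → row (5,8) (6,1) (4,2) (5,8) (6,1) (4,2)
{Lo/B/U, Lo/D/U} → row (5,8) (8,8) (4,2) (5,8) (8,8) (4,2)
That's 5 distinct rows out of 12 strategies.

5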